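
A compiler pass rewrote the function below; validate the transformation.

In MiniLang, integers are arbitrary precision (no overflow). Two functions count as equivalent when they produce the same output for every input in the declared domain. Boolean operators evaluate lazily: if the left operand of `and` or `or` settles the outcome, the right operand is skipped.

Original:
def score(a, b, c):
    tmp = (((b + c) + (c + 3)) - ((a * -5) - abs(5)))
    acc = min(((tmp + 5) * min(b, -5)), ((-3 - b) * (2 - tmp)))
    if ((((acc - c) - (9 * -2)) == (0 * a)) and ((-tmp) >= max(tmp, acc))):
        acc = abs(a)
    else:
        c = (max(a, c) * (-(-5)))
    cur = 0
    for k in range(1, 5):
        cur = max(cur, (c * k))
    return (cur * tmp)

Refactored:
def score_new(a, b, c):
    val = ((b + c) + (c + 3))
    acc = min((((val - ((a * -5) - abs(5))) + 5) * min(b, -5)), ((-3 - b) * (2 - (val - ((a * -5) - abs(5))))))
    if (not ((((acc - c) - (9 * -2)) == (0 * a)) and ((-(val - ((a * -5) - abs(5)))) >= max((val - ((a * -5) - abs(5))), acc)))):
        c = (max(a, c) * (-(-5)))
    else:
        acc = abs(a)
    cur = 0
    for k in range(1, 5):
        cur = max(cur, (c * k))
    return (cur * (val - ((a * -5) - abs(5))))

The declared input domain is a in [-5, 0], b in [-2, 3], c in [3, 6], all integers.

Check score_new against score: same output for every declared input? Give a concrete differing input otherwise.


The two are interchangeable: local variable names differ, and boolean connective usage differs, and constant usage differs, and arithmetic usage differs, and min/max/abs usage differs, and every declared input agrees.
Spot check at a=-2, b=3, c=6 — score: tmp becomes 13; next acc becomes -90; next ((((acc - c) - (9 * -2)) == (0 * a)) and ((-tmp) >= max(tmp, acc))) evaluates to false; next c becomes 30; next cur becomes 0; next at k=1:; next cur becomes 30; next at k=2:; next cur becomes 60; next at k=3:; next cur becomes 90; next at k=4:; next cur becomes 120; next final value 1560. score_new: val becomes 18; next acc becomes -90; next (not ((((acc - c) - (9 * -2)) == (0 * a)) and ((-(val - ((a * -5) - abs(5)))) >= max((val - ((a * -5) - abs(5))), acc)))) evaluates to true; next c becomes 30; next cur becomes 0; next at k=1:; next cur becomes 30; next at k=2:; next cur becomes 60; next at k=3:; next cur becomes 90; next at k=4:; next cur becomes 120; next final value 1560. Both give 1560.
Checked all 144 inputs in the declared domain: the outputs agree on every one.
verdict: equivalent


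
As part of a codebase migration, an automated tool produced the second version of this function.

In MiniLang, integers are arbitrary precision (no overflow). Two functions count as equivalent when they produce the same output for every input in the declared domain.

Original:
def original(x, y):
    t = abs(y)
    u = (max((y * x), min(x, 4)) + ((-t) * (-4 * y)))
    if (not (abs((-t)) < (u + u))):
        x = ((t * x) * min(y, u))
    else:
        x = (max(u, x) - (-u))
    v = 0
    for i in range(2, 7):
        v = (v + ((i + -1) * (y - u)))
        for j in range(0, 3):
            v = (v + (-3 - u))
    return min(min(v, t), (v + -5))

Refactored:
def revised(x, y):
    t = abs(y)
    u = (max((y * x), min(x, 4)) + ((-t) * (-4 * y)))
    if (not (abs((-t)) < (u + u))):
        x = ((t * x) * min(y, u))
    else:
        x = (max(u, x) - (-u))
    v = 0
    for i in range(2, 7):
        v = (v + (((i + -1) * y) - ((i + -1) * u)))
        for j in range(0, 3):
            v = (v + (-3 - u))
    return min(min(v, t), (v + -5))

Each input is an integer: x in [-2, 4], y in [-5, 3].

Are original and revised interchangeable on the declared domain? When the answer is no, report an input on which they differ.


The two versions differ — the changes include constant usage differs, plus arithmetic usage differs.
Spot check at x=-2, y=-3 — original: t = 3; u = -30; (not (abs((-t)) < (u + u))) -> true; x = 180; v = 0; [i=2]; v = 27; [j=0]; v = 54; [j=1]; v = 81; [j=2]; v = 108; [i=3]; v = 162; [j=0]; v = 189; [j=1]; v = 216; [j=2]; v = 243; [i=4]; v = 324; [j=0]; v = 351; [j=1]; v = 378; [j=2]; v = 405; [i=5]; v = 513; [j=0]; v = 540; [j=1]; v = 567; [j=2]; v = 594; [i=6]; v = 729; [j=0]; v = 756; [j=1]; v = 783; [j=2]; v = 810; return 3. revised: t = 3; u = -30; (not (abs((-t)) < (u + u))) -> true; x = 180; v = 0; [i=2]; v = 27; [j=0]; v = 54; [j=1]; v = 81; [j=2]; v = 108; [i=3]; v = 162; [j=0]; v = 189; [j=1]; v = 216; [j=2]; v = 243; [i=4]; v = 324; [j=0]; v = 351; [j=1]; v = 378; [j=2]; v = 405; [i=5]; v = 513; [j=0]; v = 540; [j=1]; v = 567; [j=2]; v = 594; [i=6]; v = 729; [j=0]; v = 756; [j=1]; v = 783; [j=2]; v = 810; return 3. Both give 3.
Checked all 63 inputs in the declared domain: the outputs agree on every one.
verdict: equivalent


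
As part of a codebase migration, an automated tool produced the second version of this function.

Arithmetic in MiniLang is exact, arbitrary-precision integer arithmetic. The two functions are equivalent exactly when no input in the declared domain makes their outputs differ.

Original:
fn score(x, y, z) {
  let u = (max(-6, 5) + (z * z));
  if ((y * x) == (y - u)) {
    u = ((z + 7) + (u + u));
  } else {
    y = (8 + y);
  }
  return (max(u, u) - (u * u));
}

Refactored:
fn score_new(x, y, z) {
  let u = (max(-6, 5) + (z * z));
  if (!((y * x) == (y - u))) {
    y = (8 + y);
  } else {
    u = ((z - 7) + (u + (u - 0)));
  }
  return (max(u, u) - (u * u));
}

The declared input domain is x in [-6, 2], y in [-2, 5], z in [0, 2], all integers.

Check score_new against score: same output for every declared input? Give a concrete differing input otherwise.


There is a counterexample at x=-5, y=1, z=1: -380 on one side, -30 on the other.
score: u=6, then ((y * x) == (y - u)) is true, then u=20, then returns -380
score_new: u=6, then (!((y * x) == (y - u))) is false, then u=6, then returns -30
verdict: not equivalent; witness: x=-5, y=1, z=1


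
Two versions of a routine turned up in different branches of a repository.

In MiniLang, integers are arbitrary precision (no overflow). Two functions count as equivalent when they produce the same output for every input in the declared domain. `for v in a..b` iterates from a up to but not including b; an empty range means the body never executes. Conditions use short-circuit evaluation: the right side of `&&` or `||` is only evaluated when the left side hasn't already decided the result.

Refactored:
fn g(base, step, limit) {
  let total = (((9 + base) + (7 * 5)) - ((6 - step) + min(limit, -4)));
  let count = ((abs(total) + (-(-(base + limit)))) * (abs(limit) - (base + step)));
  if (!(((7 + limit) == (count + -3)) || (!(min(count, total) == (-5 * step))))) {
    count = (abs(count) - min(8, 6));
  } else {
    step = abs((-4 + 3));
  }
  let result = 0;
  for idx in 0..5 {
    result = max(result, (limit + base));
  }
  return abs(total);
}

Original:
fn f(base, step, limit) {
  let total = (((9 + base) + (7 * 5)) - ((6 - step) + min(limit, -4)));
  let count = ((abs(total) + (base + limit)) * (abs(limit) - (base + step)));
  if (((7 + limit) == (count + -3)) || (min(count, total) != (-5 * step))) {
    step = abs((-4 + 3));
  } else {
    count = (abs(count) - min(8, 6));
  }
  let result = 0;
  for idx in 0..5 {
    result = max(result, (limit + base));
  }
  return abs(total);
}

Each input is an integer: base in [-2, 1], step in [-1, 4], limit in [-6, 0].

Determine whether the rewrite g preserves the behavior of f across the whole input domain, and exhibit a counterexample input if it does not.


Behavior is preserved: although boolean connective usage differs, and comparison usage differs, the outputs never diverge.
One worked example (base=0, step=4, limit=-4) — f: total becomes 46; next count becomes 0; next (((7 + limit) == (count + -3)) || (min(count, total) != (-5 * step))) evaluates to true; next step becomes 1; next result becomes 0; next at idx=0:; next result becomes 0; next at idx=1:; next result becomes 0; next at idx=2:; next result becomes 0; next at idx=3:; next result becomes 0; next at idx=4:; next result becomes 0; next final value 46; g: total becomes 46; next count becomes 0; next (!(((7 + limit) == (count + -3)) || (!(min(count, total) == (-5 * step))))) evaluates to false; next step becomes 1; next result becomes 0; next at idx=0:; next result becomes 0; next at idx=1:; next result becomes 0; next at idx=2:; next result becomes 0; next at idx=3:; next result becomes 0; next at idx=4:; next result becomes 0; next final value 46; agreement on 46.
Across all 168 domain points the two functions coincide.
verdict: equivalent


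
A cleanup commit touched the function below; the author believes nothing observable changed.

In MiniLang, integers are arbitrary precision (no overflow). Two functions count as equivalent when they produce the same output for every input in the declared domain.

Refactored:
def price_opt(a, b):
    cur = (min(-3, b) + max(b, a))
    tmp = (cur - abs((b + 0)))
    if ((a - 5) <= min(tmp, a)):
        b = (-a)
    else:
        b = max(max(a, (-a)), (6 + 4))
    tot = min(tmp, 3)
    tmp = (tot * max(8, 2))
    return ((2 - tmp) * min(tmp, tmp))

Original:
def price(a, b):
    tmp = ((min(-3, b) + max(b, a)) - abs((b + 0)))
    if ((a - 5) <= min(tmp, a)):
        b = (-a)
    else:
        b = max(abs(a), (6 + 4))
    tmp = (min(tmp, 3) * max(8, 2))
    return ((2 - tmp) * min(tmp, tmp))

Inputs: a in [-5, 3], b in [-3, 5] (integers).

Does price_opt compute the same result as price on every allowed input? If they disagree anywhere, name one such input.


Equivalent — the differences include min/max/abs usage differs, and local variable names differ, and statement counts differ, yet no declared input distinguishes the two.
Spot check at a=-1, b=2 — price: tmp becomes -3; next ((a - 5) <= min(tmp, a)) evaluates to true; next b becomes 1; next tmp becomes -24; next final value -624. price_opt: cur becomes -1; next tmp becomes -3; next ((a - 5) <= min(tmp, a)) evaluates to true; next b becomes 1; next tot becomes -3; next tmp becomes -24; next final value -624. Both give -624.
Every one of the 81 inputs gives matching results.
verdict: equivalent


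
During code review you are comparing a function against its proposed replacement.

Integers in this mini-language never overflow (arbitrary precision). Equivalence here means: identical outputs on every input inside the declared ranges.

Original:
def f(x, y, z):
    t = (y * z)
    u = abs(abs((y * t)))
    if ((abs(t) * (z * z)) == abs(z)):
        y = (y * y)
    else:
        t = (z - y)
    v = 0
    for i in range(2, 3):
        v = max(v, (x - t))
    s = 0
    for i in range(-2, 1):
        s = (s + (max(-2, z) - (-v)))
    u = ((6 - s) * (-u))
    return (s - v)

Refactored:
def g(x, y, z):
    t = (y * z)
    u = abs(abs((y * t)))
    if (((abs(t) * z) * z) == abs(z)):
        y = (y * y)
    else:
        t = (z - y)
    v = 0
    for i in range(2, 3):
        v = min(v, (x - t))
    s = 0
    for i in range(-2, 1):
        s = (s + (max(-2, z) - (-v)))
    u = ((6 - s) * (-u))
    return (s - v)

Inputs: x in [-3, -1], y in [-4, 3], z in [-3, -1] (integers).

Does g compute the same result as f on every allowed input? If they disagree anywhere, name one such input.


Not equivalent: x=-3, y=-4, z=-3 separates them (-6 vs -14).
f: t=12, then u=48, then ((abs(t) * (z * z)) == abs(z)) is false, then t=1, then v=0, then (i=2), then v=0, then s=0, then (i=-2), then s=-2, then (i=-1), then s=-4, then (i=0), then s=-6, then u=-576, then returns -6
g: t=12, then u=48, then (((abs(t) * z) * z) == abs(z)) is false, then t=1, then v=0, then (i=2), then v=-4, then s=0, then (i=-2), then s=-6, then (i=-1), then s=-12, then (i=0), then s=-18, then u=-1152, then returns -14
verdict: not equivalent; witness: x=-3, y=-4, z=-3


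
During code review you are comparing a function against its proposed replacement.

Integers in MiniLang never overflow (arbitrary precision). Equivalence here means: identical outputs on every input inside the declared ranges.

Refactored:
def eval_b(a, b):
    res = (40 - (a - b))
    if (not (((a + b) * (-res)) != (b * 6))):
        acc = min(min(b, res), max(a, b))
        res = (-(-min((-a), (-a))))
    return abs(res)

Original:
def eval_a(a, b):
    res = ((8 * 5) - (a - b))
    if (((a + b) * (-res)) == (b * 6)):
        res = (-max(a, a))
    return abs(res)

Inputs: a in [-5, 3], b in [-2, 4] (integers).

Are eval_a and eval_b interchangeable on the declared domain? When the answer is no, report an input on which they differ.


Comparing the listings, the differences include: boolean connective usage differs; min/max/abs usage differs; statement counts differ; comparison usage differs; local variable names differ; constant usage differs; arithmetic usage differs.
As a probe, take a=-5, b=4: eval_a runs res := 49 | (((a + b) * (-res)) == (b * 6)): false | result 49; eval_b runs res := 49 | (not (((a + b) * (-res)) != (b * 6))): false | result 49; both end at 49.
Across all 63 domain points the two functions coincide.
verdict: equivalent


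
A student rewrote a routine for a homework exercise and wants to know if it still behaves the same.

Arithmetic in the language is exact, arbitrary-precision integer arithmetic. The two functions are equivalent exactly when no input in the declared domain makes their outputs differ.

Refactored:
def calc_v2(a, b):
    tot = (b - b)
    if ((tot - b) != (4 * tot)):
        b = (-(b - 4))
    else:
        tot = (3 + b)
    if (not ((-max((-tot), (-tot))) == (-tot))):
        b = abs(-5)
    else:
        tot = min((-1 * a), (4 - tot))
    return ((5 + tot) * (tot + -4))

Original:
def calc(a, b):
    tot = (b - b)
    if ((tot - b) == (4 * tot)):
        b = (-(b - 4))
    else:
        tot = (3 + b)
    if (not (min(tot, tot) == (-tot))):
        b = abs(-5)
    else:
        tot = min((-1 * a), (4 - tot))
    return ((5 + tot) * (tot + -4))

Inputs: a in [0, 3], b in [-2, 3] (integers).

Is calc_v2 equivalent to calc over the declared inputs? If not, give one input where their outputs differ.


Try a=0, b=-2.
calc: tot = 0; ((tot - b) == (4 * tot)) -> false; tot = 1; (not (min(tot, tot) == (-tot))) -> true; b = 5; return -18
calc_v2: tot = 0; ((tot - b) != (4 * tot)) -> true; b = 6; (not ((-max((-tot), (-tot))) == (-tot))) -> false; tot = 0; return -20
-18 vs -20 — the two versions disagree here.
verdict: not equivalent; witness: a=0, b=-2


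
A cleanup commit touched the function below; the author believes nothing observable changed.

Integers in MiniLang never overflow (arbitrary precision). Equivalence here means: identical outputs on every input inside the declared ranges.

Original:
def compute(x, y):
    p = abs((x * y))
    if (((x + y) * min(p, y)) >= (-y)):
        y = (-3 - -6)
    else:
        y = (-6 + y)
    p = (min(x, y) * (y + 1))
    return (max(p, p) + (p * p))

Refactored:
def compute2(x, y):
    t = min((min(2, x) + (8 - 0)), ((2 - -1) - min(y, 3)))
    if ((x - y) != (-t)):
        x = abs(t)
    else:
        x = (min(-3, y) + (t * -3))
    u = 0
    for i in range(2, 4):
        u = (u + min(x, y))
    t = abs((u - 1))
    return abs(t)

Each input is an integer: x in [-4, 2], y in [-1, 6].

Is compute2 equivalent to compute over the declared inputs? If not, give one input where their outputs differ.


There is a counterexample at x=-4, y=-1: 240 on one side, 3 on the other.
compute: p=4, then (((x + y) * min(p, y)) >= (-y)) is true, then y=3, then p=-16, then returns 240
compute2: t=4, then ((x - y) != (-t)) is true, then x=4, then u=0, then (i=2), then u=-1, then (i=3), then u=-2, then t=3, then returns 3
verdict: not equivalent; witness: x=-4, y=-1


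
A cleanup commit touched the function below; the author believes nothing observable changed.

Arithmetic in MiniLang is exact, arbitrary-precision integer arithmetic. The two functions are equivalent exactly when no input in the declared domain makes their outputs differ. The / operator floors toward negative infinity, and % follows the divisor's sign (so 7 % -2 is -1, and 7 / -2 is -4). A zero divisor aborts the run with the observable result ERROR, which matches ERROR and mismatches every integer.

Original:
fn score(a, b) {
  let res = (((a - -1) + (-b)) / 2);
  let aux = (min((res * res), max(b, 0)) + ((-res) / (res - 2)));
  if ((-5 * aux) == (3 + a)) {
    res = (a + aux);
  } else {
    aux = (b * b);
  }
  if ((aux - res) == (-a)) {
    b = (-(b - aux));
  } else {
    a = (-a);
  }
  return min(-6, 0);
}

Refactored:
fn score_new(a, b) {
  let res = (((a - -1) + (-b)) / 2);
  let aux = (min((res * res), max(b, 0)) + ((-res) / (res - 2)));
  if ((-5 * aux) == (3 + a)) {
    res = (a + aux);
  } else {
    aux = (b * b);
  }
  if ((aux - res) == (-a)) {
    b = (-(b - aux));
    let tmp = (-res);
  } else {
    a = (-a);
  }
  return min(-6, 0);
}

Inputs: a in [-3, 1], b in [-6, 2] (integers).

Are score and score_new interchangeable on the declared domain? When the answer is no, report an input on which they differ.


Comparing the listings, the differences include: local variable names differ, and statement counts differ.
Tracing a=0, b=2: score: res becomes -1; next aux becomes 0; next ((-5 * aux) == (3 + a)) evaluates to false; next aux becomes 4; next ((aux - res) == (-a)) evaluates to false; next a becomes 0; next final value -6 | score_new: res becomes -1; next aux becomes 0; next ((-5 * aux) == (3 + a)) evaluates to false; next aux becomes 4; next ((aux - res) == (-a)) evaluates to false; next a becomes 0; next final value -6 — matching result -6.
An exhaustive pass over the 45 declared inputs shows identical outputs.
verdict: equivalent


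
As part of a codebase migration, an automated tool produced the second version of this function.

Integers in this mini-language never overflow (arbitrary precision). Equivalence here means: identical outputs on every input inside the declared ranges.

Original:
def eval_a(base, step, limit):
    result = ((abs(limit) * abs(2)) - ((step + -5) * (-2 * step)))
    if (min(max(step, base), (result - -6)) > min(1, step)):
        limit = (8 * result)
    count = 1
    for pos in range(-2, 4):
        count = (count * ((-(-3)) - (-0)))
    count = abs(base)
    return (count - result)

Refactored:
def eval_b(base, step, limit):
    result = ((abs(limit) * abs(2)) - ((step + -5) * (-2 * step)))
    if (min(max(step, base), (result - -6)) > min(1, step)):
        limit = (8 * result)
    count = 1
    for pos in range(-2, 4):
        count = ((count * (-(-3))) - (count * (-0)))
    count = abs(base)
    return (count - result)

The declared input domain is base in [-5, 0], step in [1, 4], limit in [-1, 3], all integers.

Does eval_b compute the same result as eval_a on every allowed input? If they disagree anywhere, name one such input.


The two versions differ — the changes include arithmetic usage differs.
Spot check at base=-1, step=1, limit=2 — eval_a: result = -4; (min(max(step, base), (result - -6)) > min(1, step)) -> false; count = 1; [pos=-2]; count = 3; [pos=-1]; count = 9; [pos=0]; count = 27; [pos=1]; count = 81; [pos=2]; count = 243; [pos=3]; count = 729; count = 1; return 5. eval_b: result = -4; (min(max(step, base), (result - -6)) > min(1, step)) -> false; count = 1; [pos=-2]; count = 3; [pos=-1]; count = 9; [pos=0]; count = 27; [pos=1]; count = 81; [pos=2]; count = 243; [pos=3]; count = 729; count = 1; return 5. Both give 5.
Every one of the 120 inputs gives matching results.
verdict: equivalent


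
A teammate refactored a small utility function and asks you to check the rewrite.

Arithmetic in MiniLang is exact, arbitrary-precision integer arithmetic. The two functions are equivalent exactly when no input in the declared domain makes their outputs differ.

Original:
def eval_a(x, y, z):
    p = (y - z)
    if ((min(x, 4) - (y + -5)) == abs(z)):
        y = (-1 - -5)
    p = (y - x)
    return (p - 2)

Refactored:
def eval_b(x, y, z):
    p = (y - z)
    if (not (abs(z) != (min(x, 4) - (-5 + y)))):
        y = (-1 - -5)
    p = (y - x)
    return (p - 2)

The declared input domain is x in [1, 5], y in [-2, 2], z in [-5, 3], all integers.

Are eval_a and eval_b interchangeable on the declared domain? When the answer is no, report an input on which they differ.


The two are interchangeable: comparison usage differs, and boolean connective usage differs, and every declared input agrees.
Tracing x=1, y=0, z=2: eval_a: p := -2 | ((min(x, 4) - (y + -5)) == abs(z)): false | p := -1 | result -3 | eval_b: p := -2 | (not (abs(z) != (min(x, 4) - (-5 + y)))): false | p := -1 | result -3 — matching result -3.
Sweeping the whole domain (225 inputs) finds no disagreement.
verdict: equivalent


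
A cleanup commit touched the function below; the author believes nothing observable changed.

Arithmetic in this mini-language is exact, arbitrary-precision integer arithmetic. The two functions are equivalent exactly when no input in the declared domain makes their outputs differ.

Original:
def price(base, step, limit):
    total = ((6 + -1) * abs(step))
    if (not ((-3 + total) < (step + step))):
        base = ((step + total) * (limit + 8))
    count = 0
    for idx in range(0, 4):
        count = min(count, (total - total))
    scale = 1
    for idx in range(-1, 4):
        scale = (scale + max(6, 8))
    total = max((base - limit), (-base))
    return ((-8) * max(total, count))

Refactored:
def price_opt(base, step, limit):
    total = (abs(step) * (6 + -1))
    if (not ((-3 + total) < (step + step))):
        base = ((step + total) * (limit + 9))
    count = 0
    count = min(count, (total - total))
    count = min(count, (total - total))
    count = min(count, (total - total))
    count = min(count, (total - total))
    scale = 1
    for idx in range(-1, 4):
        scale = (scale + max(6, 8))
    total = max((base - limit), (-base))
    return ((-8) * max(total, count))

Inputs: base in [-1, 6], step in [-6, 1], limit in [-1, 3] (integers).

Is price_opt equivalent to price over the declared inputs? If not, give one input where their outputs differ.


Evaluate both at base=-1, step=-6, limit=-1.
price: total=30, then (not ((-3 + total) < (step + step))) is true, then base=168, then count=0, then (idx=0), then count=0, then (idx=1), then count=0, then (idx=2), then count=0, then (idx=3), then count=0, then scale=1, then (idx=-1), then scale=9, then (idx=0), then scale=17, then (idx=1), then scale=25, then (idx=2), then scale=33, then (idx=3), then scale=41, then total=169, then returns -1352
price_opt: total=30, then (not ((-3 + total) < (step + step))) is true, then base=192, then count=0, then count=0, then count=0, then count=0, then count=0, then scale=1, then (idx=-1), then scale=9, then (idx=0), then scale=17, then (idx=1), then scale=25, then (idx=2), then scale=33, then (idx=3), then scale=41, then total=193, then returns -1544
-1352 and -1544 differ, so these are not the same function on this domain.
verdict: not equivalent; witness: base=-1, step=-6, limit=-1


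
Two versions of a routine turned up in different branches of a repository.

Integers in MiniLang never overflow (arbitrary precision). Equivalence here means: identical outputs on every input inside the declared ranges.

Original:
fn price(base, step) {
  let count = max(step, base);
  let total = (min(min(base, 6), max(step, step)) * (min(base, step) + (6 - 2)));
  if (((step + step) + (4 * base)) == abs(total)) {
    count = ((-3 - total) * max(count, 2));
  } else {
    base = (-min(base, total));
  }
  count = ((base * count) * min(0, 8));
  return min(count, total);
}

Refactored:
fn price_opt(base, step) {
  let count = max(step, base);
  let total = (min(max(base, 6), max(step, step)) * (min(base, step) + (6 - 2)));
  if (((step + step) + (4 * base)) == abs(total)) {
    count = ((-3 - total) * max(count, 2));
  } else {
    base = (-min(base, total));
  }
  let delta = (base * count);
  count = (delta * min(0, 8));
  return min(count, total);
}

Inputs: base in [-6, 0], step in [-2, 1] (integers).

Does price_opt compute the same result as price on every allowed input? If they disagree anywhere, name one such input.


There is a counterexample at base=-6, step=1: 0 on one side, -2 on the other.
price: count=1, then total=12, then (((step + step) + (4 * base)) == abs(total)) is false, then base=6, then count=0, then returns 0
price_opt: count=1, then total=-2, then (((step + step) + (4 * base)) == abs(total)) is false, then base=6, then delta=6, then count=0, then returns -2
verdict: not equivalent; witness: base=-6, step=1


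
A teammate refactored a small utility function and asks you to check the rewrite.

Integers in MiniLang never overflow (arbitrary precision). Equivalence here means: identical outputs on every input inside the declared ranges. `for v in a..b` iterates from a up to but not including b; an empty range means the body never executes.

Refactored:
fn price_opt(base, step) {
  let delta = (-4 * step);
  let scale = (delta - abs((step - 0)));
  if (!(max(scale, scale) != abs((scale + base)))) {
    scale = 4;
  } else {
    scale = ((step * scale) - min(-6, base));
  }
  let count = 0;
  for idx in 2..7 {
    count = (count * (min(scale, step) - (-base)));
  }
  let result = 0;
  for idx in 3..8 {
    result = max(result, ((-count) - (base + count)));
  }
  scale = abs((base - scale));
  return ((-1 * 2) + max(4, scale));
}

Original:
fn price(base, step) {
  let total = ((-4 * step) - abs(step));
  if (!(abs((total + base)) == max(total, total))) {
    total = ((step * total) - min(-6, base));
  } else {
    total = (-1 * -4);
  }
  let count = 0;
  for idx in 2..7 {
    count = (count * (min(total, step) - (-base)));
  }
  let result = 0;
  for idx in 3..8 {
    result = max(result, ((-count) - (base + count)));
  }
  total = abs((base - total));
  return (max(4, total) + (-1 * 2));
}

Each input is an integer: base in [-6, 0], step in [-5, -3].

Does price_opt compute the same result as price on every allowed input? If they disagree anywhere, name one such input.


Behavior is preserved: although comparison usage differs; also statement counts differ; also constant usage differs; also arithmetic usage differs; also local variable names differ, the outputs never diverge.
Spot check at base=-3, step=-4 — price: total := 12 | (!(abs((total + base)) == max(total, total))): true | total := -42 | count := 0 | iter idx=2: | count := 0 | iter idx=3: | count := 0 | iter idx=4: | count := 0 | iter idx=5: | count := 0 | iter idx=6: | count := 0 | result := 0 | iter idx=3: | result := 3 | iter idx=4: | result := 3 | iter idx=5: | result := 3 | iter idx=6: | result := 3 | iter idx=7: | result := 3 | total := 39 | result 37. price_opt: delta := 16 | scale := 12 | (!(max(scale, scale) != abs((scale + base)))): false | scale := -42 | count := 0 | iter idx=2: | count := 0 | iter idx=3: | count := 0 | iter idx=4: | count := 0 | iter idx=5: | count := 0 | iter idx=6: | count := 0 | result := 0 | iter idx=3: | result := 3 | iter idx=4: | result := 3 | iter idx=5: | result := 3 | iter idx=6: | result := 3 | iter idx=7: | result := 3 | scale := 39 | result 37. Both give 37.
Every one of the 21 inputs gives matching results.
verdict: equivalent


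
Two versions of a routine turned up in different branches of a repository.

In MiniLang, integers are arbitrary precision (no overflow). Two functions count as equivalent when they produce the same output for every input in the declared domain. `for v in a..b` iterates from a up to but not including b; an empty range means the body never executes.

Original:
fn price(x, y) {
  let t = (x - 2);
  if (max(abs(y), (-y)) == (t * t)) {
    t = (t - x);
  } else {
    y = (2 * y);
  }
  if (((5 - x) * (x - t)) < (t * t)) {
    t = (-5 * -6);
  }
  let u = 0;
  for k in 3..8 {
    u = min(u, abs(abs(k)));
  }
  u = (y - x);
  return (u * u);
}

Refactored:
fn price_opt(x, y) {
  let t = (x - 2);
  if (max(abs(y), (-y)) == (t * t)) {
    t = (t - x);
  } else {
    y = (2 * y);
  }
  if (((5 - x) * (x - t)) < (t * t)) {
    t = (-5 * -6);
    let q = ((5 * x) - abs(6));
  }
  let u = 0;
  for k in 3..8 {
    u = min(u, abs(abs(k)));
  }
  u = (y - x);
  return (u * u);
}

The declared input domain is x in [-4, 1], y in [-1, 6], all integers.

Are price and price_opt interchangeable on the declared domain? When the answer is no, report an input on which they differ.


The two versions differ — the changes include constant usage differs; also min/max/abs usage differs; also local variable names differ; also arithmetic usage differs; also statement counts differ.
As a probe, take x=0, y=3: price runs t = -2; (max(abs(y), (-y)) == (t * t)) -> false; y = 6; (((5 - x) * (x - t)) < (t * t)) -> false; u = 0; [k=3]; u = 0; [k=4]; u = 0; [k=5]; u = 0; [k=6]; u = 0; [k=7]; u = 0; u = 6; return 36; price_opt runs t = -2; (max(abs(y), (-y)) == (t * t)) -> false; y = 6; (((5 - x) * (x - t)) < (t * t)) -> false; u = 0; [k=3]; u = 0; [k=4]; u = 0; [k=5]; u = 0; [k=6]; u = 0; [k=7]; u = 0; u = 6; return 36; both end at 36.
An exhaustive pass over the 48 declared inputs shows identical outputs.
verdict: equivalent


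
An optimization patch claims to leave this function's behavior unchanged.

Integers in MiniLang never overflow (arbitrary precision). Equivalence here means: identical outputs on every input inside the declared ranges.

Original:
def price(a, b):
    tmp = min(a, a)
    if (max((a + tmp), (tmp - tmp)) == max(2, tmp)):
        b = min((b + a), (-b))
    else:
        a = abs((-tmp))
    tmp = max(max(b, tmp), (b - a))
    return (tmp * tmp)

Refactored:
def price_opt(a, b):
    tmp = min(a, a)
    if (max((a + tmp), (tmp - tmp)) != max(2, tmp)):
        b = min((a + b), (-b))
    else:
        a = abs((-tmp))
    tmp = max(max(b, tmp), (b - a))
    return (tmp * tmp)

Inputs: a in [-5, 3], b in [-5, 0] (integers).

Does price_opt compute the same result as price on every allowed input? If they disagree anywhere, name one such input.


The one real change (`(max((a + tmp), (tmp - tmp)) == max(2, tmp))` became `(max((a + tmp), (tmp - tmp)) != max(2, tmp))`) has no effect anywhere in the declared ranges; all 54 inputs agree.
verdict: equivalent


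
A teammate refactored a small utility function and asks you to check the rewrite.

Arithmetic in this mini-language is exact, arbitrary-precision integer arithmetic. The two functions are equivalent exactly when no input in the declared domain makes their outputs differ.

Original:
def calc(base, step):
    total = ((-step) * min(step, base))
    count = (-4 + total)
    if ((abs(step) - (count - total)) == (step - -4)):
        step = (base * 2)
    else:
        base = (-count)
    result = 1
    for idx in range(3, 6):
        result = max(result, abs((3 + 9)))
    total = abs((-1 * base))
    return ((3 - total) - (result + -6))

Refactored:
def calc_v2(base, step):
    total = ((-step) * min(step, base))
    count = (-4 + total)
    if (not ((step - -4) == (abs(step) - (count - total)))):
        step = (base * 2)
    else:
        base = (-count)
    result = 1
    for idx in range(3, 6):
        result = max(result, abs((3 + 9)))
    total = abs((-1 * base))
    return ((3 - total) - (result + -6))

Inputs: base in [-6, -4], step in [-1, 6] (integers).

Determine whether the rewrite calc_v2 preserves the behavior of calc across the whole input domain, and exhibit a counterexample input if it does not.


These are not equivalent — on base=-6, step=-1 the outputs split (-13 vs -9).
calc: total = -6; count = -10; ((abs(step) - (count - total)) == (step - -4)) -> false; base = 10; result = 1; [idx=3]; result = 12; [idx=4]; result = 12; [idx=5]; result = 12; total = 10; return -13
calc_v2: total = -6; count = -10; (not ((step - -4) == (abs(step) - (count - total)))) -> true; step = -12; result = 1; [idx=3]; result = 12; [idx=4]; result = 12; [idx=5]; result = 12; total = 6; return -9
verdict: not equivalent; witness: base=-6, step=-1


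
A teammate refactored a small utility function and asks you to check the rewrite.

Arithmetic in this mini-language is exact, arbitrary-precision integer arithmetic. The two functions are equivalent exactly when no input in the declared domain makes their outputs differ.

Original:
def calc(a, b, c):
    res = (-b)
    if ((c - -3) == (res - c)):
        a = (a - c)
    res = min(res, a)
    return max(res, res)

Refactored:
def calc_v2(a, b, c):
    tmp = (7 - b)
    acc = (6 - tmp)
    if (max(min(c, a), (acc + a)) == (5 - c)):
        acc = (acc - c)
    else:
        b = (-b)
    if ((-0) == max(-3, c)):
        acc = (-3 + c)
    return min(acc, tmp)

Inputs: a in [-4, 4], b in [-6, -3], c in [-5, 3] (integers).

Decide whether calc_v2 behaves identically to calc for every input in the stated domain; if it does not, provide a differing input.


The rewrite breaks on a=-4, b=-6, c=-5, where the results are -4 and -7.
calc: res := 6 | ((c - -3) == (res - c)): false | res := -4 | result -4
calc_v2: tmp := 13 | acc := -7 | (max(min(c, a), (acc + a)) == (5 - c)): false | b := 6 | ((-0) == max(-3, c)): false | result -7
verdict: not equivalent; witness: a=-4, b=-6, c=-5


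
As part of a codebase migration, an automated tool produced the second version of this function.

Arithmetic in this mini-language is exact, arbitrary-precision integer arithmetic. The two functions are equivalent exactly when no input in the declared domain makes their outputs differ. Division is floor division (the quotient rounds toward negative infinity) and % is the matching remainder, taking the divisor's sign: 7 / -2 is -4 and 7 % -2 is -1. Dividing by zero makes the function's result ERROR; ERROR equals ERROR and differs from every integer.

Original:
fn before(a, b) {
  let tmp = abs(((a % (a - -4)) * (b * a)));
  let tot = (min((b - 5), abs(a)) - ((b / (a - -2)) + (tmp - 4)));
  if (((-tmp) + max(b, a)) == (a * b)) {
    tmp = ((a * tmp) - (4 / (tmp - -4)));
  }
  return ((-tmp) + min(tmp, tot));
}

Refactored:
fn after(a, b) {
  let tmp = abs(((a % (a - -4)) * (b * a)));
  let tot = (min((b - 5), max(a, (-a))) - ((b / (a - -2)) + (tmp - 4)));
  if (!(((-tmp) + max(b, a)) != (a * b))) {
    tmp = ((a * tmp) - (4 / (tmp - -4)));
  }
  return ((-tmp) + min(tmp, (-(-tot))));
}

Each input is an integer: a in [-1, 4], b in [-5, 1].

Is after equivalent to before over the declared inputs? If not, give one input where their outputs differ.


Side by side, the visible changes include: boolean connective usage differs, plus min/max/abs usage differs, plus comparison usage differs.
As a probe, take a=3, b=0: before runs tmp := 0 | tot := -1 | (((-tmp) + max(b, a)) == (a * b)): false | result -1; after runs tmp := 0 | tot := -1 | (!(((-tmp) + max(b, a)) != (a * b))): false | result -1; both end at -1.
Every one of the 42 inputs gives matching results.
verdict: equivalent


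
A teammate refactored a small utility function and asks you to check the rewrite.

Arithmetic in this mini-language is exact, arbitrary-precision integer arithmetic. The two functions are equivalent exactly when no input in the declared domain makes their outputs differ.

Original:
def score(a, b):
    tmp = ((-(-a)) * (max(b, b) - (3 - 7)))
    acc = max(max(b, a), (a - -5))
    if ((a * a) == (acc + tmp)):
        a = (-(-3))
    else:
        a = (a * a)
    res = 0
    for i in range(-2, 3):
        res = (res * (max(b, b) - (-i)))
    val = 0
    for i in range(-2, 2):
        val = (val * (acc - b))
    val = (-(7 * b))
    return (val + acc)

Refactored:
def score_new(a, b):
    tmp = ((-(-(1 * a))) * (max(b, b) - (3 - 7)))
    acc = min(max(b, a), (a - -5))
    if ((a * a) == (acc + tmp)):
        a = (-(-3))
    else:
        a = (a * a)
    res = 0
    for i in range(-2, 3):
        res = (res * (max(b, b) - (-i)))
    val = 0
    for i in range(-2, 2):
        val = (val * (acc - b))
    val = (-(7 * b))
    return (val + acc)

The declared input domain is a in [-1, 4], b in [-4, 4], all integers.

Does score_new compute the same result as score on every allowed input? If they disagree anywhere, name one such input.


Try a=-1, b=-4.
score: tmp becomes 0; next acc becomes 4; next ((a * a) == (acc + tmp)) evaluates to false; next a becomes 1; next res becomes 0; next at i=-2:; next res becomes 0; next at i=-1:; next res becomes 0; next at i=0:; next res becomes 0; next at i=1:; next res becomes 0; next at i=2:; next res becomes 0; next val becomes 0; next at i=-2:; next val becomes 0; next at i=-1:; next val becomes 0; next at i=0:; next val becomes 0; next at i=1:; next val becomes 0; next val becomes 28; next final value 32
score_new: tmp becomes 0; next acc becomes -1; next ((a * a) == (acc + tmp)) evaluates to false; next a becomes 1; next res becomes 0; next at i=-2:; next res becomes 0; next at i=-1:; next res becomes 0; next at i=0:; next res becomes 0; next at i=1:; next res becomes 0; next at i=2:; next res becomes 0; next val becomes 0; next at i=-2:; next val becomes 0; next at i=-1:; next val becomes 0; next at i=0:; next val becomes 0; next at i=1:; next val becomes 0; next val becomes 28; next final value 27
32 != 27, so the rewrite changes behavior.
verdict: not equivalent; witness: a=-1, b=-4


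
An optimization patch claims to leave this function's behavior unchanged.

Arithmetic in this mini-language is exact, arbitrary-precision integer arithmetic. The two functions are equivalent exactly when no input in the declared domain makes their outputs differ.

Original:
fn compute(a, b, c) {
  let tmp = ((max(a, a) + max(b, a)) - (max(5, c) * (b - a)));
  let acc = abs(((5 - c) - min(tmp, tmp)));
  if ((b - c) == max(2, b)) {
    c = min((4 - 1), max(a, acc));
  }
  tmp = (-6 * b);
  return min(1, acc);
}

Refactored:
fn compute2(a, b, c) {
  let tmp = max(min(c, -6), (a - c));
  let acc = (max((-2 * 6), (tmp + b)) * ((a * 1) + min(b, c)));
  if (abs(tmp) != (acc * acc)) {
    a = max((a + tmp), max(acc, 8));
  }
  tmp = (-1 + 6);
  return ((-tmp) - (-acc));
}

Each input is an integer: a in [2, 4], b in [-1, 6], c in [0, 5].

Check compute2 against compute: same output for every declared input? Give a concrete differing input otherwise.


Consider the input a=2, b=-1, c=0.
compute: tmp=19, then acc=14, then ((b - c) == max(2, b)) is false, then tmp=6, then returns 1
compute2: tmp=2, then acc=1, then (abs(tmp) != (acc * acc)) is true, then a=8, then tmp=5, then returns -4
1 and -4 differ, so these are not the same function on this domain.
verdict: not equivalent; witness: a=2, b=-1, c=0


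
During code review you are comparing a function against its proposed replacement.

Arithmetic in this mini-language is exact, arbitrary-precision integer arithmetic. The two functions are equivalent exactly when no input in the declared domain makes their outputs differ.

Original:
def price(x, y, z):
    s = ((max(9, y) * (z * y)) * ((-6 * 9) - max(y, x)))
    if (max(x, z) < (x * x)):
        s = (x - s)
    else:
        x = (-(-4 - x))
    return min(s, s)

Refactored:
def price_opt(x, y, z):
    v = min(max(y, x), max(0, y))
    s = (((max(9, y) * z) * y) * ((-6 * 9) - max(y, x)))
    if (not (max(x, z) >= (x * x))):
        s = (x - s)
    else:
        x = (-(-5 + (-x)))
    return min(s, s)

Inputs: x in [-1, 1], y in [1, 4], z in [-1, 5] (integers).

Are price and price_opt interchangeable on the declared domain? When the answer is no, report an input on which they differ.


Equivalent. The one real change (`-4` became `-5`) has no effect anywhere in the declared ranges.
Every one of the 84 inputs gives matching results.
Spot check at x=-1, y=4, z=4 — price: s := -8352 | (max(x, z) < (x * x)): false | x := 3 | result -8352. price_opt: v := 4 | s := -8352 | (not (max(x, z) >= (x * x))): false | x := 4 | result -8352. Both give -8352.
verdict: equivalent


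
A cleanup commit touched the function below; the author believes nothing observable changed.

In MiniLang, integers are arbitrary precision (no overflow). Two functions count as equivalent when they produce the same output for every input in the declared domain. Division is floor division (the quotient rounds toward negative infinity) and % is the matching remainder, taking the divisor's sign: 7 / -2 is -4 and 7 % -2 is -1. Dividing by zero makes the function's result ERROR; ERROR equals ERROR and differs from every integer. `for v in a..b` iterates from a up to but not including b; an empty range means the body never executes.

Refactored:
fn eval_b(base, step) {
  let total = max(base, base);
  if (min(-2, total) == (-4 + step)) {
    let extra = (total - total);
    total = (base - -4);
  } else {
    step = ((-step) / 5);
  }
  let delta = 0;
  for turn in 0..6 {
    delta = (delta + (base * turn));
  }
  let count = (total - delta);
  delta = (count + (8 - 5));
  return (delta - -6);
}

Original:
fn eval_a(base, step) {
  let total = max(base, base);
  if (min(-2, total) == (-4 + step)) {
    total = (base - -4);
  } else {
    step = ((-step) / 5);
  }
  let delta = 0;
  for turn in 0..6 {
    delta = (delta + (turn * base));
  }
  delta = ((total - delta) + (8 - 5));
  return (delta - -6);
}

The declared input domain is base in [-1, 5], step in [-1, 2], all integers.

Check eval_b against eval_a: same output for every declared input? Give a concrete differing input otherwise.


The two versions differ — the changes include local variable names differ, and arithmetic usage differs, and statement counts differ.
Spot check at base=4, step=1 — eval_a: total = 4; (min(-2, total) == (-4 + step)) -> false; step = -1; delta = 0; [turn=0]; delta = 0; [turn=1]; delta = 4; [turn=2]; delta = 12; [turn=3]; delta = 24; [turn=4]; delta = 40; [turn=5]; delta = 60; delta = -53; return -47. eval_b: total = 4; (min(-2, total) == (-4 + step)) -> false; step = -1; delta = 0; [turn=0]; delta = 0; [turn=1]; delta = 4; [turn=2]; delta = 12; [turn=3]; delta = 24; [turn=4]; delta = 40; [turn=5]; delta = 60; count = -56; delta = -53; return -47. Both give -47.
Every one of the 28 inputs gives matching results.
verdict: equivalent
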